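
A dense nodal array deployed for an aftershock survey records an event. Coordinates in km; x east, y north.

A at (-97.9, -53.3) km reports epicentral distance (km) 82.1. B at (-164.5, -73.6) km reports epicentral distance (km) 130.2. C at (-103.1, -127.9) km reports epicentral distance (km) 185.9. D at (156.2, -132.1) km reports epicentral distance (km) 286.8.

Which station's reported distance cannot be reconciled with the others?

Solve using three stations at a time. Using A, B, D (subtract circle equations pairwise → linear system) gives (x, y) ≈ (-82.2, 27.3).
Distances from that point to each station vs reported:
  A: calculated 82.2 vs reported 82.1 → residual 0.1 km
  B: calculated 130.2 vs reported 130.2 → residual 0.0 km
  C: calculated 156.6 vs reported 185.9 → residual 29.3 km
  D: calculated 286.8 vs reported 286.8 → residual 0.0 km
A, B, D are mutually consistent (residuals ≈ 0); C is off by 29.3 km.

C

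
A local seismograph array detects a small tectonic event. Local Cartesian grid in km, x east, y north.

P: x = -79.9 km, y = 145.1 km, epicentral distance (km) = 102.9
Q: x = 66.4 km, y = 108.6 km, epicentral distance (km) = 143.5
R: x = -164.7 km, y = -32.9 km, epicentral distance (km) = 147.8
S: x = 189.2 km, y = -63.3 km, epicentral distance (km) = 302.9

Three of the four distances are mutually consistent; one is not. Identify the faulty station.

P

Solve using three stations at a time. Using Q, R, S (subtract circle equations pairwise → linear system) gives (x, y) ≈ (-75.1, 84.7).
Distances from that point to each station vs reported:
  P: calculated 60.6 vs reported 102.9 → residual 42.3 km
  Q: calculated 143.5 vs reported 143.5 → residual 0.0 km
  R: calculated 147.8 vs reported 147.8 → residual 0.0 km
  S: calculated 302.9 vs reported 302.9 → residual 0.0 km
Q, R, S are mutually consistent (residuals ≈ 0); P is off by 42.3 km.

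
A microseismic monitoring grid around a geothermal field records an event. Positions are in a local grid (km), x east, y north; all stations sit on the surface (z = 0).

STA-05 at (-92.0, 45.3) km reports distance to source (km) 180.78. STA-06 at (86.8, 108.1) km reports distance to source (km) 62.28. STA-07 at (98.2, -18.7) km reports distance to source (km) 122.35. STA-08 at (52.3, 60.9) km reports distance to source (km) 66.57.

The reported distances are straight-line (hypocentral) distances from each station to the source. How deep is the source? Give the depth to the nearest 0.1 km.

57.2 km

Each station gives a sphere (x−x_i)² + (y−y_i)² + z² = d_i² (stations at z=0).
Subtracting the STA-05 sphere from STA-06 and STA-07: z² cancels, leaving linear equations in x and y:
357.6 x + 125.6 y = 37506.37
380.4 x − 128.0 y = 17188.73
Solving: x ≈ 74.395, y ≈ 86.805 km (keep extra digits for the depth step; rounded: 74.4, 86.8).
Then from the STA-05 sphere: z² = 180.78² − (x + 92.0)² − (y − 45.3)² with x = 74.395, y = 86.805, so z ≈ 57.197 ≈ 57.2 km.
Check against STA-08 (with the unrounded solution): distance 66.56 ≈ 66.57 km. ✓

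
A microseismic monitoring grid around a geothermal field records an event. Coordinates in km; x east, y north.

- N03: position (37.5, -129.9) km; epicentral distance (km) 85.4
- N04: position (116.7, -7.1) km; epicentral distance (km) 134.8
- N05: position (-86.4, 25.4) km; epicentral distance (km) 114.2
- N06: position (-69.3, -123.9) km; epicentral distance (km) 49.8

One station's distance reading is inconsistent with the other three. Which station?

Solve using three stations at a time. Using N03, N04, N05 (subtract circle equations pairwise → linear system) gives (x, y) ≈ (-8.2, -57.8).
Distances from that point to each station vs reported:
  N03: calculated 85.4 vs reported 85.4 → residual 0.0 km
  N04: calculated 134.8 vs reported 134.8 → residual 0.0 km
  N05: calculated 114.2 vs reported 114.2 → residual 0.0 km
  N06: calculated 90.0 vs reported 49.8 → residual 40.2 km
N03, N04, N05 are mutually consistent (residuals ≈ 0); N06 is off by 40.2 km.

N06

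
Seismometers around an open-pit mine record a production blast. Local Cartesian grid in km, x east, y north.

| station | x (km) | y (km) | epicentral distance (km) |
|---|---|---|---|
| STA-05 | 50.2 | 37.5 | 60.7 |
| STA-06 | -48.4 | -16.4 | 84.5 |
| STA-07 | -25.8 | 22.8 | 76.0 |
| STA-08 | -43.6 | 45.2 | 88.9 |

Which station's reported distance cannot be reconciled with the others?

STA-08

Solve using three stations at a time. Using STA-05, STA-06, STA-07 (subtract circle equations pairwise → linear system) gives (x, y) ≈ (36.0, -21.5).
Distances from that point to each station vs reported:
  STA-05: calculated 60.7 vs reported 60.7 → residual 0.0 km
  STA-06: calculated 84.5 vs reported 84.5 → residual 0.0 km
  STA-07: calculated 76.0 vs reported 76.0 → residual 0.0 km
  STA-08: calculated 103.8 vs reported 88.9 → residual 14.9 km
STA-05, STA-06, STA-07 are mutually consistent (residuals ≈ 0); STA-08 is off by 14.9 km.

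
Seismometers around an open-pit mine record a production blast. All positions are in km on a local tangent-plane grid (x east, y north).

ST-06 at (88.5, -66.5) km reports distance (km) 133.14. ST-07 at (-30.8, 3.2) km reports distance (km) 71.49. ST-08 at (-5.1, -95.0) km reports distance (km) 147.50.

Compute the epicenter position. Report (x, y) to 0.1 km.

Circle about each station: (x − 88.5)² + (y + 66.5)² = 133.14²; (x + 30.8)² + (y − 3.2)² = 71.49²; (x + 5.1)² + (y + 95.0)² = 147.50².
Subtracting the ST-06 equation from the ST-07 and ST-08 equations removes the quadratic terms:
-238.6 x + 139.4 y = 1319.82
-187.2 x − 57.0 y = -7233.48
Solving the 2×2 system: x ≈ 23.5, y ≈ 49.7 km.

x ≈ 23.5 km, y ≈ 49.7 km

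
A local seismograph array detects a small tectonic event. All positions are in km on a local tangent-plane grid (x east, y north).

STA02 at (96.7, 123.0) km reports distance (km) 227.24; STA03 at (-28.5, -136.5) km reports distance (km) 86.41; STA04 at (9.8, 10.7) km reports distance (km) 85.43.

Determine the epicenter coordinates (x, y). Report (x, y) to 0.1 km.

x ≈ -47.9 km, y ≈ -52.3 km

Circle about each station: (x − 96.7)² + (y − 123.0)² = 227.24²; (x + 28.5)² + (y + 136.5)² = 86.41²; (x − 9.8)² + (y − 10.7)² = 85.43².
Subtracting the STA02 equation from the STA03 and STA04 equations removes the quadratic terms:
-250.4 x − 519.0 y = 39135.94
-173.8 x − 224.6 y = 20070.37
Solving the 2×2 system: x ≈ -47.9, y ≈ -52.3 km.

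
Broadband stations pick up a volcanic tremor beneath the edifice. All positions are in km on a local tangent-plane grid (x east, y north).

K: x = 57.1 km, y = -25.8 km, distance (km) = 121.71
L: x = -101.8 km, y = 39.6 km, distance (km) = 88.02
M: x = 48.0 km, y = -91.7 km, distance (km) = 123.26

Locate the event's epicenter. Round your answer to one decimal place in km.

Circle about each station: (x − 57.1)² + (y + 25.8)² = 121.71²; (x + 101.8)² + (y − 39.6)² = 88.02²; (x − 48.0)² + (y + 91.7)² = 123.26².
Subtracting the K equation from the L and M equations removes the quadratic terms:
-317.8 x + 130.8 y = 15071.15
-18.2 x − 131.8 y = 6407.14
Solving the 2×2 system: x ≈ -63.8, y ≈ -39.8 km.

x ≈ -63.8 km, y ≈ -39.8 km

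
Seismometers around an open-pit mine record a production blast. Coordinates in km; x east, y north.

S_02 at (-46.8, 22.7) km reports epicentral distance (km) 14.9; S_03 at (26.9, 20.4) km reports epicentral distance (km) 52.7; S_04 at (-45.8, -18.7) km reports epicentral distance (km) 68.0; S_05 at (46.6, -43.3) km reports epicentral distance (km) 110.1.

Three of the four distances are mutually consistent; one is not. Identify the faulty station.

Solve using three stations at a time. Using S_03, S_04, S_05 (subtract circle equations pairwise → linear system) gives (x, y) ≈ (-20.1, 44.3).
Distances from that point to each station vs reported:
  S_02: calculated 34.3 vs reported 14.9 → residual 19.4 km
  S_03: calculated 52.8 vs reported 52.7 → residual 0.1 km
  S_04: calculated 68.0 vs reported 68.0 → residual 0.0 km
  S_05: calculated 110.1 vs reported 110.1 → residual 0.0 km
S_03, S_04, S_05 are mutually consistent (residuals ≈ 0); S_02 is off by 19.4 km.

S_02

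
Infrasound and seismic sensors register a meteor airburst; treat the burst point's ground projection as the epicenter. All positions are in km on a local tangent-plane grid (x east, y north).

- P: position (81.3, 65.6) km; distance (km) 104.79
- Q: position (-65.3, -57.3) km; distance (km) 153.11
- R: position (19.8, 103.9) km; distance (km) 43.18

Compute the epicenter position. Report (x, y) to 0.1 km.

-20.8 km east, 89.2 km north

Circle about each station: (x − 81.3)² + (y − 65.6)² = 104.79²; (x + 65.3)² + (y + 57.3)² = 153.11²; (x − 19.8)² + (y − 103.9)² = 43.18².
Subtracting the P equation from the Q and R equations removes the quadratic terms:
-293.2 x − 245.8 y = -15827.40
-123.0 x + 76.6 y = 9390.63
Solving the 2×2 system: x ≈ -20.8, y ≈ 89.2 km.
Check against P (with the unrounded x, y): √((x − 81.3)²+(y − 65.6)²) = 104.79 ≈ 104.79 km. ✓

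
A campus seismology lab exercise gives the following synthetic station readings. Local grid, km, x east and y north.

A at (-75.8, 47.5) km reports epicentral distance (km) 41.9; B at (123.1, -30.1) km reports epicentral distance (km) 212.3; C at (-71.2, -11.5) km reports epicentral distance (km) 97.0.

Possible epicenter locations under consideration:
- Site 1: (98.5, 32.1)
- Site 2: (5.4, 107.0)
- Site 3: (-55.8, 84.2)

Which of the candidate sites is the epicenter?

Site 3

For each candidate, compare |candidate − station| to the reported distance:
Site 1: residuals A 133.1, B 145.4, C 78.2 → max 145.4 km
Site 2: residuals A 58.8, B 31.6, C 44.1 → max 58.8 km
Site 3: residuals A 0.1, B 0.0, C 0.1 → max 0.1 km
Only Site 3 has all residuals ≈ 0.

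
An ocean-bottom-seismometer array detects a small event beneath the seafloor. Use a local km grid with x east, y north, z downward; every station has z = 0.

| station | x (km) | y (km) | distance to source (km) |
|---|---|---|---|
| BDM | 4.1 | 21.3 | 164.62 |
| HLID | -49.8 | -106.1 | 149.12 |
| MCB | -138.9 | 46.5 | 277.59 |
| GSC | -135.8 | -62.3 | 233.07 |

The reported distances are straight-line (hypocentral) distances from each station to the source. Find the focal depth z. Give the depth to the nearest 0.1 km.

depth ≈ 68.6 km

Each station gives a sphere (x−x_i)² + (y−y_i)² + z² = d_i² (stations at z=0).
Subtracting the BDM sphere from HLID and MCB: z² cancels, leaving linear equations in x and y:
-107.8 x − 254.8 y = 18129.72
-286.0 x + 50.4 y = -28971.50
Solving: x ≈ 82.602, y ≈ -106.100 km (keep extra digits for the depth step; rounded: 82.6, -106.1).
Then from the BDM sphere: z² = 164.62² − (x − 4.1)² − (y − 21.3)² with x = 82.602, y = -106.100, so z ≈ 68.603 ≈ 68.6 km.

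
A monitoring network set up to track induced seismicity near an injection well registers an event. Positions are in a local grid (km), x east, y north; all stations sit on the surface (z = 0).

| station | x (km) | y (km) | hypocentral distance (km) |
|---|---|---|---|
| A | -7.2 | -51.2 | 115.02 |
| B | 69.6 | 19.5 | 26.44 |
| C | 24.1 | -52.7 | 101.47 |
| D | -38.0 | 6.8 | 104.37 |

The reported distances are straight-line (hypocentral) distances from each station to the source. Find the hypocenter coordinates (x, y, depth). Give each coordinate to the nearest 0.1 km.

Each station gives a sphere (x−x_i)² + (y−y_i)² + z² = d_i² (stations at z=0).
Subtracting the A sphere from B and C: z² cancels, leaving linear equations in x and y:
153.6 x + 141.4 y = 15081.66
62.6 x − 3.0 y = 3618.26
Solving: x ≈ 59.798, y ≈ 41.702 km (keep extra digits for the depth step; rounded: 59.8, 41.7).
Then from the A sphere: z² = 115.02² − (x + 7.2)² − (y + 51.2)² with x = 59.798, y = 41.702, so z ≈ 10.492 ≈ 10.5 km.

(59.8, 41.7, 10.5)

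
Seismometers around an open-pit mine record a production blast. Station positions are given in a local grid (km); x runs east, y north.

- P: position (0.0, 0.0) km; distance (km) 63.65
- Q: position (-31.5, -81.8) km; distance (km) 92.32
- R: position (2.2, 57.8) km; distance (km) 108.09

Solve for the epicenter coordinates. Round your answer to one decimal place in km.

Circle about each station: x² + y² = 63.65²; (x + 31.5)² + (y + 81.8)² = 92.32²; (x − 2.2)² + (y − 57.8)² = 108.09².
Subtracting pairs of circle equations eliminates x²+y² and gives linear equations (the radical axes):
-63.0 x − 163.6 y = 3211.83
4.4 x + 115.6 y = -4286.45
Solving the 2×2 system: x ≈ 50.3, y ≈ -39.0 km.

(50.3, -39.0)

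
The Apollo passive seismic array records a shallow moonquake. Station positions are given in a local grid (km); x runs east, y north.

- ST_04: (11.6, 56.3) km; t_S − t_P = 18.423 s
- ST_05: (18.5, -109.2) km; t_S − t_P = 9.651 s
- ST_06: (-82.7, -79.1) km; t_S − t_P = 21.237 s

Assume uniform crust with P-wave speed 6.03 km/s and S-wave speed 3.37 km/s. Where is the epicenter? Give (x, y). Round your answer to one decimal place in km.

Distance from S−P lag: d = Δt · v_P v_S / (v_P − v_S) = Δt · (6.03·3.37)/(6.03−3.37) ≈ 7.6395·Δt.
So d_ST_04 = 140.74, d_ST_05 = 73.73, d_ST_06 = 162.24 km.
Circle about each station: (x − 11.6)² + (y − 56.3)² = 140.74²; (x − 18.5)² + (y + 109.2)² = 73.73²; (x + 82.7)² + (y + 79.1)² = 162.24².
Subtracting the ST_04 equation from the ST_05 and ST_06 equations removes the quadratic terms:
13.8 x − 331.0 y = 23334.27
-188.6 x − 270.8 y = 3277.78
Solving the 2×2 system: x ≈ 79.1, y ≈ -67.2 km.
Check against ST_04 (with the unrounded x, y): √((x − 11.6)²+(y − 56.3)²) = 140.74 ≈ 140.74 km. ✓

x ≈ 79.1 km, y ≈ -67.2 km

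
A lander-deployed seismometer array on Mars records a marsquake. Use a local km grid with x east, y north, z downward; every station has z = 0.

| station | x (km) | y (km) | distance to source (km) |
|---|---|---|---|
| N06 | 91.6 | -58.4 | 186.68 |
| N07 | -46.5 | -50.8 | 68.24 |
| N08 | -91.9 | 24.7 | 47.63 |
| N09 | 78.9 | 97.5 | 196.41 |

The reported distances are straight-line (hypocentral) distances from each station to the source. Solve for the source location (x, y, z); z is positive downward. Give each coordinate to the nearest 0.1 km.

x ≈ -84.1 km, y ≈ -6.2 km, depth ≈ 35.4 km

Each station gives a sphere (x−x_i)² + (y−y_i)² + z² = d_i² (stations at z=0).
Subtracting the N06 sphere from N07 and N08: z² cancels, leaving linear equations in x and y:
-276.2 x + 15.2 y = 23134.49
-367.0 x + 166.2 y = 29835.39
Solving: x ≈ -84.101, y ≈ -6.195 km (keep extra digits for the depth step; rounded: -84.1, -6.2).
Then from the N06 sphere: z² = 186.68² − (x − 91.6)² − (y + 58.4)² with x = -84.101, y = -6.195, so z ≈ 35.401 ≈ 35.4 km.
Check against N09 (with the unrounded solution): distance 196.41 ≈ 196.41 km. ✓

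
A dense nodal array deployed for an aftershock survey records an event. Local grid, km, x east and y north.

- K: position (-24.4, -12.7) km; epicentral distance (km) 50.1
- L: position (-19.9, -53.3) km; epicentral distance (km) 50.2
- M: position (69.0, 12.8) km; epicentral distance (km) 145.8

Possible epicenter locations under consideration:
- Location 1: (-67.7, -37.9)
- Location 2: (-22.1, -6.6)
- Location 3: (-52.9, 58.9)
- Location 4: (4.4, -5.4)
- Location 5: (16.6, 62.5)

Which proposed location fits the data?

Location 1

For each candidate, compare |candidate − station| to the reported distance:
Location 1: residuals K 0.0, L 0.0, M 0.0 → max 0.0 km
Location 2: residuals K 43.6, L 3.4, M 52.7 → max 52.7 km
Location 3: residuals K 27.0, L 66.8, M 15.5 → max 66.8 km
Location 4: residuals K 20.4, L 3.5, M 78.7 → max 78.7 km
Location 5: residuals K 35.6, L 71.2, M 73.6 → max 73.6 km
Only Location 1 has all residuals ≈ 0.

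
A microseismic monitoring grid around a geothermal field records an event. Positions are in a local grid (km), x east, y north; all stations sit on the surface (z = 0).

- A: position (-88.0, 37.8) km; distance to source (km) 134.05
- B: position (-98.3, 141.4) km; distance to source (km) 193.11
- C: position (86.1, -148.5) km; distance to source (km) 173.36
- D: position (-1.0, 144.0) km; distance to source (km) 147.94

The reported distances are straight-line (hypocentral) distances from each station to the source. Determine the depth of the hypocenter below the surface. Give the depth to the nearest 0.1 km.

Each station gives a sphere (x−x_i)² + (y−y_i)² + z² = d_i² (stations at z=0).
Subtracting the A sphere from B and C: z² cancels, leaving linear equations in x and y:
-20.6 x + 207.2 y = 1161.94
348.2 x − 372.6 y = 8208.33
Solving: x ≈ 33.095, y ≈ 8.898 km (keep extra digits for the depth step; rounded: 33.1, 8.9).
Then from the A sphere: z² = 134.05² − (x + 88.0)² − (y − 37.8)² with x = 33.095, y = 8.898, so z ≈ 49.700 ≈ 49.7 km.
Check against D (with the unrounded solution): distance 147.94 ≈ 147.94 km. ✓

z ≈ 49.7 km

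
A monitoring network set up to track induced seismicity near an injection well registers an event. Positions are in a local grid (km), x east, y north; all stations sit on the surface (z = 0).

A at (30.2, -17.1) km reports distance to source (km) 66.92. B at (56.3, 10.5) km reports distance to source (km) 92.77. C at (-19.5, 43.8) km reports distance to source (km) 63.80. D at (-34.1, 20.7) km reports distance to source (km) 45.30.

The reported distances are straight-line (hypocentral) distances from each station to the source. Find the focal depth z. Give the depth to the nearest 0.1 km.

32.2 km

Each station gives a sphere (x−x_i)² + (y−y_i)² + z² = d_i² (stations at z=0).
Subtracting the A sphere from B and C: z² cancels, leaving linear equations in x and y:
52.2 x + 55.2 y = -2052.50
-99.4 x + 121.8 y = 1502.09
Solving: x ≈ -28.106, y ≈ -10.605 km (keep extra digits for the depth step; rounded: -28.1, -10.6).
Then from the A sphere: z² = 66.92² − (x − 30.2)² − (y + 17.1)² with x = -28.106, y = -10.605, so z ≈ 32.195 ≈ 32.2 km.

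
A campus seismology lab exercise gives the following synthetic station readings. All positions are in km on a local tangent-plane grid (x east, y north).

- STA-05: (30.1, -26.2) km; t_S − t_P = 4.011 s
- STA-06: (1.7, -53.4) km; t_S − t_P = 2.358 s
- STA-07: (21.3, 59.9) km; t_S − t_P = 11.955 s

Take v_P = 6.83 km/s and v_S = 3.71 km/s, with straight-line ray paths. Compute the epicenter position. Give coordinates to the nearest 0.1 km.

Distance from S−P lag: d = Δt · v_P v_S / (v_P − v_S) = Δt · (6.83·3.71)/(6.83−3.71) ≈ 8.1216·Δt.
So d_STA-05 = 32.58, d_STA-06 = 19.15, d_STA-07 = 97.09 km.
Circle about each station: (x − 30.1)² + (y + 26.2)² = 32.58²; (x − 1.7)² + (y + 53.4)² = 19.15²; (x − 21.3)² + (y − 59.9)² = 97.09².
Subtracting the STA-05 equation from the STA-06 and STA-07 equations removes the quadratic terms:
-56.8 x − 54.4 y = 1956.73
-17.6 x + 172.2 y = -5915.76
Solving the 2×2 system: x ≈ -1.4, y ≈ -34.5 km.
Check against STA-05 (with the unrounded x, y): √((x − 30.1)²+(y + 26.2)²) = 32.58 ≈ 32.58 km. ✓

(-1.4, -34.5)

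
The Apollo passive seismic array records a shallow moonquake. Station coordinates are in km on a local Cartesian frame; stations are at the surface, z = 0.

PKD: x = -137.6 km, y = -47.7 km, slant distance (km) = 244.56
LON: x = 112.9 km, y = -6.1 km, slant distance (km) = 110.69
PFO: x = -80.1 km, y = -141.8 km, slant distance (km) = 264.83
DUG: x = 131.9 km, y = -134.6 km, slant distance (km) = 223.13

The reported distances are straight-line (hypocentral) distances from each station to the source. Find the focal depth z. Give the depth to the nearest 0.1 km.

depth ≈ 68.7 km

Each station gives a sphere (x−x_i)² + (y−y_i)² + z² = d_i² (stations at z=0).
Subtracting the PKD sphere from LON and PFO: z² cancels, leaving linear equations in x and y:
501.0 x + 83.2 y = 39131.89
115.0 x − 188.2 y = -5011.14
Solving: x ≈ 66.897, y ≈ 67.504 km (keep extra digits for the depth step; rounded: 66.9, 67.5).
Then from the PKD sphere: z² = 244.56² − (x + 137.6)² − (y + 47.7)² with x = 66.897, y = 67.504, so z ≈ 68.692 ≈ 68.7 km.
Check against DUG (with the unrounded solution): distance 223.14 ≈ 223.13 km. ✓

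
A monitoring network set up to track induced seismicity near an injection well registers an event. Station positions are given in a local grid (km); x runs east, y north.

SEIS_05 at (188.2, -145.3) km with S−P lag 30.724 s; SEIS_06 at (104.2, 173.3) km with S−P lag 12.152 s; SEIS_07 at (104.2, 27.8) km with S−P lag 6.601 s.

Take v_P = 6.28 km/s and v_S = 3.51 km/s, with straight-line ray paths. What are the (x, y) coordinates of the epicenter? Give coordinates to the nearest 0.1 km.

Distance from S−P lag: d = Δt · v_P v_S / (v_P − v_S) = Δt · (6.28·3.51)/(6.28−3.51) ≈ 7.9577·Δt.
So d_SEIS_05 = 244.49, d_SEIS_06 = 96.70, d_SEIS_07 = 52.53 km.
Circle about each station: (x − 188.2)² + (y + 145.3)² = 244.49²; (x − 104.2)² + (y − 173.3)² = 96.70²; (x − 104.2)² + (y − 27.8)² = 52.53².
Subtracting pairs of circle equations eliminates x²+y² and gives linear equations (the radical axes):
-168.0 x + 637.2 y = 34783.67
-168.0 x + 346.2 y = 12115.11
Solving the 2×2 system: x ≈ 88.4, y ≈ 77.9 km.

(88.4, 77.9)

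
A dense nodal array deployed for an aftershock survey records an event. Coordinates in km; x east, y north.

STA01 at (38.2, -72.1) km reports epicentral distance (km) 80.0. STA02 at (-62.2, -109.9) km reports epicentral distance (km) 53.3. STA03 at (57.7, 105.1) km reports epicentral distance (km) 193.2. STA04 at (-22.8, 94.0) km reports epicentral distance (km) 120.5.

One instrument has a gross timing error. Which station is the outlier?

STA04

Solve using three stations at a time. Using STA01, STA02, STA03 (subtract circle equations pairwise → linear system) gives (x, y) ≈ (-41.0, -61.0).
Distances from that point to each station vs reported:
  STA01: calculated 80.0 vs reported 80.0 → residual 0.0 km
  STA02: calculated 53.3 vs reported 53.3 → residual 0.0 km
  STA03: calculated 193.2 vs reported 193.2 → residual 0.0 km
  STA04: calculated 156.0 vs reported 120.5 → residual 35.5 km
STA01, STA02, STA03 are mutually consistent (residuals ≈ 0); STA04 is off by 35.5 km.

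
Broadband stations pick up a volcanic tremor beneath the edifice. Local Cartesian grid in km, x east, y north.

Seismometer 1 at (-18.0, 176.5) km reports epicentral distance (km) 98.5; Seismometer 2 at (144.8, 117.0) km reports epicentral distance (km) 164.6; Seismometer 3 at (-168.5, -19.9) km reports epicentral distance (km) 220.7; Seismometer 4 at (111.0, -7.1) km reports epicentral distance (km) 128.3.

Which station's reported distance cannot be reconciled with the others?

Seismometer 2

Solve using three stations at a time. Using Seismometer 1, Seismometer 3, Seismometer 4 (subtract circle equations pairwise → linear system) gives (x, y) ≈ (24.3, 87.5).
Distances from that point to each station vs reported:
  Seismometer 1: calculated 98.5 vs reported 98.5 → residual 0.0 km
  Seismometer 2: calculated 124.0 vs reported 164.6 → residual 40.6 km
  Seismometer 3: calculated 220.7 vs reported 220.7 → residual 0.0 km
  Seismometer 4: calculated 128.3 vs reported 128.3 → residual 0.0 km
Seismometer 1, Seismometer 3, Seismometer 4 are mutually consistent (residuals ≈ 0); Seismometer 2 is off by 40.6 km.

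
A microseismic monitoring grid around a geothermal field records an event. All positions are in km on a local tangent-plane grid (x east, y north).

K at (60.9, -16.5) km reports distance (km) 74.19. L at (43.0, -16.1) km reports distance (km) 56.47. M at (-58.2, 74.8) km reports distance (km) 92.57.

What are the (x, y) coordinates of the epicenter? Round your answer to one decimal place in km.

Circle about each station: (x − 60.9)² + (y + 16.5)² = 74.19²; (x − 43.0)² + (y + 16.1)² = 56.47²; (x + 58.2)² + (y − 74.8)² = 92.57².
Subtracting the K equation from the L and M equations removes the quadratic terms:
-35.8 x + 0.8 y = 442.45
-238.2 x + 182.6 y = 1936.17
Solving the 2×2 system: x ≈ -12.5, y ≈ -5.7 km.

(-12.5, -5.7)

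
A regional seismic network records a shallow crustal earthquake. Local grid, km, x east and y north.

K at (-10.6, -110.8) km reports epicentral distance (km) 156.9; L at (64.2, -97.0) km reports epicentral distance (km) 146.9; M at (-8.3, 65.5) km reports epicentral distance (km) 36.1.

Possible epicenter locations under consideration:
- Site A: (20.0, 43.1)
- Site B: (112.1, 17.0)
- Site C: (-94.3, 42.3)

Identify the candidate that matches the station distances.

For each candidate, compare |candidate − station| to the reported distance:
Site A: residuals K 0.0, L 0.0, M 0.0 → max 0.0 km
Site B: residuals K 20.3, L 23.2, M 93.7 → max 93.7 km
Site C: residuals K 17.6, L 64.1, M 53.0 → max 64.1 km
Only Site A has all residuals ≈ 0.

Site A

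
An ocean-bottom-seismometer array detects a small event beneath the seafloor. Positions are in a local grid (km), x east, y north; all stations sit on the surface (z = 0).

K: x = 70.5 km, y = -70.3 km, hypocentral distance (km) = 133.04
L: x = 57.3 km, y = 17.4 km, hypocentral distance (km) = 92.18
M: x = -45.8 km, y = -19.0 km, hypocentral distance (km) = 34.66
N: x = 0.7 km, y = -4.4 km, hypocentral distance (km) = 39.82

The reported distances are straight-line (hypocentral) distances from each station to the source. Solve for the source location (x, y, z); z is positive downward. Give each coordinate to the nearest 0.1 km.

Each station gives a sphere (x−x_i)² + (y−y_i)² + z² = d_i² (stations at z=0).
Subtracting the K sphere from L and M: z² cancels, leaving linear equations in x and y:
-26.4 x + 175.4 y = 2876.20
-232.6 x + 102.6 y = 9044.63
Solving: x ≈ -33.903, y ≈ 11.295 km (keep extra digits for the depth step; rounded: -33.9, 11.3).
Then from the K sphere: z² = 133.04² − (x − 70.5)² − (y + 70.3)² with x = -33.903, y = 11.295, so z ≈ 11.913 ≈ 11.9 km.
Check against N (with the unrounded solution): distance 39.82 ≈ 39.82 km. ✓

(-33.9, 11.3, 11.9)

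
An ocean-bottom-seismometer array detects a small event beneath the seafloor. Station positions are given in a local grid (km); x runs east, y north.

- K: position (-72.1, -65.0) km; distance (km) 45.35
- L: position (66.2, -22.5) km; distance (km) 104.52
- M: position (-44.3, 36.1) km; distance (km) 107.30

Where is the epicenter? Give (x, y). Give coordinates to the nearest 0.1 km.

x ≈ -27.0 km, y ≈ -69.8 km

Circle about each station: (x + 72.1)² + (y + 65.0)² = 45.35²; (x − 66.2)² + (y + 22.5)² = 104.52²; (x + 44.3)² + (y − 36.1)² = 107.30².
Subtracting pairs of circle equations eliminates x²+y² and gives linear equations (the radical axes):
276.6 x + 85.0 y = -13402.53
55.6 x + 202.2 y = -15614.38
Solving the 2×2 system: x ≈ -27.0, y ≈ -69.8 km.
Check against K (with the unrounded x, y): √((x + 72.1)²+(y + 65.0)²) = 45.35 ≈ 45.35 km. ✓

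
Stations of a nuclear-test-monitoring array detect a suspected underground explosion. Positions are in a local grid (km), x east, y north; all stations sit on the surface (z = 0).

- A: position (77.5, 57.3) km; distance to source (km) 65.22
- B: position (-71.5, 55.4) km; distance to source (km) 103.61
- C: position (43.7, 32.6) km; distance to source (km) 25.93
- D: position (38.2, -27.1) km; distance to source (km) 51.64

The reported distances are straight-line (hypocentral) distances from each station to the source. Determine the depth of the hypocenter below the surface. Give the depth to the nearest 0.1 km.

Each station gives a sphere (x−x_i)² + (y−y_i)² + z² = d_i² (stations at z=0).
Subtracting the A sphere from B and C: z² cancels, leaving linear equations in x and y:
-298.0 x − 3.8 y = -7589.51
-67.6 x − 49.4 y = -2735.81
Solving: x ≈ 25.202, y ≈ 20.894 km (keep extra digits for the depth step; rounded: 25.2, 20.9).
Then from the A sphere: z² = 65.22² − (x − 77.5)² − (y − 57.3)² with x = 25.202, y = 20.894, so z ≈ 13.899 ≈ 13.9 km.

z ≈ 13.9 km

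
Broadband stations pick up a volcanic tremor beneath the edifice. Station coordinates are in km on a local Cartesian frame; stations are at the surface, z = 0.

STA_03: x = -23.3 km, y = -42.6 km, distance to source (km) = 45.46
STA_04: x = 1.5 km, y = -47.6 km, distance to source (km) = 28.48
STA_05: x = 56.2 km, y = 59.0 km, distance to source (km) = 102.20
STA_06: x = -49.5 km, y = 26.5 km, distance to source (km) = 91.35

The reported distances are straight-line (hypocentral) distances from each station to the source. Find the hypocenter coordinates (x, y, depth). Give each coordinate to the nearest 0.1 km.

Each station gives a sphere (x−x_i)² + (y−y_i)² + z² = d_i² (stations at z=0).
Subtracting the STA_03 sphere from STA_04 and STA_05: z² cancels, leaving linear equations in x and y:
49.6 x − 10.0 y = 1165.86
159.0 x + 203.2 y = -4096.44
Solving: x ≈ 16.792, y ≈ -33.299 km (keep extra digits for the depth step; rounded: 16.8, -33.3).
Then from the STA_03 sphere: z² = 45.46² − (x + 23.3)² − (y + 42.6)² with x = 16.792, y = -33.299, so z ≈ 19.306 ≈ 19.3 km.
Check against STA_06 (with the unrounded solution): distance 91.34 ≈ 91.35 km. ✓

x ≈ 16.8 km, y ≈ -33.3 km, depth ≈ 19.3 km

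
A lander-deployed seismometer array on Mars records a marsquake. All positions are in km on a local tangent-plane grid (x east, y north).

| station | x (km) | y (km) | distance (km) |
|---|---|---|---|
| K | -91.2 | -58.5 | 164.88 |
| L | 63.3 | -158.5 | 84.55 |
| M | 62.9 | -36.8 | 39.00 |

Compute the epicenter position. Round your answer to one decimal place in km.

Circle about each station: (x + 91.2)² + (y + 58.5)² = 164.88²; (x − 63.3)² + (y + 158.5)² = 84.55²; (x − 62.9)² + (y + 36.8)² = 39.00².
Subtracting the K equation from the L and M equations removes the quadratic terms:
309.0 x − 200.0 y = 37426.16
308.2 x + 43.4 y = 19235.37
Solving the 2×2 system: x ≈ 72.9, y ≈ -74.5 km.
Check against K (with the unrounded x, y): √((x + 91.2)²+(y + 58.5)²) = 164.88 ≈ 164.88 km. ✓

(72.9, -74.5)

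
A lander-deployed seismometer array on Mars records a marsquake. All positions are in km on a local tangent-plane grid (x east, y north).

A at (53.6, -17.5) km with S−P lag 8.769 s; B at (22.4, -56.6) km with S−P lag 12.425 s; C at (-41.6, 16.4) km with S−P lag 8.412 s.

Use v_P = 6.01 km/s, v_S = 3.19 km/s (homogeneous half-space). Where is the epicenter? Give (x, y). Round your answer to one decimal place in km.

(14.5, 27.5)

Distance from S−P lag: d = Δt · v_P v_S / (v_P − v_S) = Δt · (6.01·3.19)/(6.01−3.19) ≈ 6.7985·Δt.
So d_A = 59.62, d_B = 84.47, d_C = 57.19 km.
Circle about each station: (x − 53.6)² + (y + 17.5)² = 59.62²; (x − 22.4)² + (y + 56.6)² = 84.47²; (x + 41.6)² + (y − 16.4)² = 57.19².
Subtracting pairs of circle equations eliminates x²+y² and gives linear equations (the radical axes):
-62.4 x − 78.2 y = -3054.53
-190.4 x + 67.8 y = -895.84
Solving the 2×2 system: x ≈ 14.5, y ≈ 27.5 km.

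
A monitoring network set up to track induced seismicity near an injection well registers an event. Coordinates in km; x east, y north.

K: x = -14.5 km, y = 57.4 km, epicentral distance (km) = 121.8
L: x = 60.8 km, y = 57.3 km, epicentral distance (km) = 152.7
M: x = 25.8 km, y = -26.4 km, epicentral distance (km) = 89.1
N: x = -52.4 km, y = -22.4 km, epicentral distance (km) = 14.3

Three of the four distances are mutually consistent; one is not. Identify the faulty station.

Solve using three stations at a time. Using L, M, N (subtract circle equations pairwise → linear system) gives (x, y) ≈ (-63.1, -31.9).
Distances from that point to each station vs reported:
  K: calculated 101.7 vs reported 121.8 → residual 20.1 km
  L: calculated 152.7 vs reported 152.7 → residual 0.0 km
  M: calculated 89.1 vs reported 89.1 → residual 0.0 km
  N: calculated 14.3 vs reported 14.3 → residual 0.0 km
L, M, N are mutually consistent (residuals ≈ 0); K is off by 20.1 km.

K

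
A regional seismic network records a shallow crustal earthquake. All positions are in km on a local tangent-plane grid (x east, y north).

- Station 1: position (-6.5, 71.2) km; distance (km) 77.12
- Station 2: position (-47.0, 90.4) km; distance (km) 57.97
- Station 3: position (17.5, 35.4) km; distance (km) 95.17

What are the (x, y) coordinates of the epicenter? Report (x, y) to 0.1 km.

x ≈ -77.5 km, y ≈ 41.1 km

Circle about each station: (x + 6.5)² + (y − 71.2)² = 77.12²; (x + 47.0)² + (y − 90.4)² = 57.97²; (x − 17.5)² + (y − 35.4)² = 95.17².
Subtracting the Station 1 equation from the Station 2 and Station 3 equations removes the quadratic terms:
-81.0 x + 38.4 y = 7856.44
48.0 x − 71.6 y = -6662.11
Solving the 2×2 system: x ≈ -77.5, y ≈ 41.1 km.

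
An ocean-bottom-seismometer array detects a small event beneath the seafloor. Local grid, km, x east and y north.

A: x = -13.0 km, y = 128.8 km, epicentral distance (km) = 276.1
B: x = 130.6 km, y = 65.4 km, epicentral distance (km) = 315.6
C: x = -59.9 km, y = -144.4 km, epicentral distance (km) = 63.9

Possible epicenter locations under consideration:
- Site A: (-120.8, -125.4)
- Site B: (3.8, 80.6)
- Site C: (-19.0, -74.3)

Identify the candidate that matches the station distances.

For each candidate, compare |candidate − station| to the reported distance:
Site A: residuals A 0.0, B 0.0, C 0.1 → max 0.1 km
Site B: residuals A 225.1, B 187.9, C 169.9 → max 225.1 km
Site C: residuals A 72.9, B 110.9, C 17.3 → max 110.9 km
Only Site A has all residuals ≈ 0.

Site A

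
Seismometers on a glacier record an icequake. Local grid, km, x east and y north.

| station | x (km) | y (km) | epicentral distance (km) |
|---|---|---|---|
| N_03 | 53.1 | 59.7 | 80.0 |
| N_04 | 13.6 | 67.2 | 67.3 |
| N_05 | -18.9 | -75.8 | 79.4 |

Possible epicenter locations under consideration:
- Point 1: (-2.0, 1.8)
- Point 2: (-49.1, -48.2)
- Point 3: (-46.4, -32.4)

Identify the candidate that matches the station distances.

Point 1

For each candidate, compare |candidate − station| to the reported distance:
Point 1: residuals N_03 0.1, N_04 0.1, N_05 0.0 → max 0.1 km
Point 2: residuals N_03 68.6, N_04 64.0, N_05 38.5 → max 68.6 km
Point 3: residuals N_03 55.6, N_04 49.0, N_05 28.0 → max 55.6 km
Only Point 1 has all residuals ≈ 0.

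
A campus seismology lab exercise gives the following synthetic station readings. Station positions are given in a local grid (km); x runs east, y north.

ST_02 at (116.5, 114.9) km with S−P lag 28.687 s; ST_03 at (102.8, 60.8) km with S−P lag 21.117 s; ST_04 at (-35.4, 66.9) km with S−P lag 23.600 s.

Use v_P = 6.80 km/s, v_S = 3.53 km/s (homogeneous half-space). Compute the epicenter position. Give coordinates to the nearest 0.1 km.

Distance from S−P lag: d = Δt · v_P v_S / (v_P − v_S) = Δt · (6.80·3.53)/(6.80−3.53) ≈ 7.3407·Δt.
So d_ST_02 = 210.58, d_ST_03 = 155.01, d_ST_04 = 173.24 km.
Circle about each station: (x − 116.5)² + (y − 114.9)² = 210.58²; (x − 102.8)² + (y − 60.8)² = 155.01²; (x + 35.4)² + (y − 66.9)² = 173.24².
Subtracting the ST_02 equation from the ST_03 and ST_04 equations removes the quadratic terms:
-27.4 x − 108.2 y = 7806.06
-303.8 x − 96.0 y = -6713.65
Solving the 2×2 system: x ≈ 48.8, y ≈ -84.5 km.

(48.8, -84.5)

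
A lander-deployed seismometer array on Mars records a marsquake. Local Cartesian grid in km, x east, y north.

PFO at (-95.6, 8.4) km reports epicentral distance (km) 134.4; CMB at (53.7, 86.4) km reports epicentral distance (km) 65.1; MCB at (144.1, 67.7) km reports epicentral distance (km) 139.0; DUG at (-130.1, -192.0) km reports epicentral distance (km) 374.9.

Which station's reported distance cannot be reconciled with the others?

Solve using three stations at a time. Using CMB, MCB, DUG (subtract circle equations pairwise → linear system) gives (x, y) ≈ (30.0, 147.0).
Distances from that point to each station vs reported:
  PFO: calculated 187.0 vs reported 134.4 → residual 52.6 km
  CMB: calculated 65.1 vs reported 65.1 → residual 0.0 km
  MCB: calculated 139.0 vs reported 139.0 → residual 0.0 km
  DUG: calculated 374.9 vs reported 374.9 → residual 0.0 km
CMB, MCB, DUG are mutually consistent (residuals ≈ 0); PFO is off by 52.6 km.

PFO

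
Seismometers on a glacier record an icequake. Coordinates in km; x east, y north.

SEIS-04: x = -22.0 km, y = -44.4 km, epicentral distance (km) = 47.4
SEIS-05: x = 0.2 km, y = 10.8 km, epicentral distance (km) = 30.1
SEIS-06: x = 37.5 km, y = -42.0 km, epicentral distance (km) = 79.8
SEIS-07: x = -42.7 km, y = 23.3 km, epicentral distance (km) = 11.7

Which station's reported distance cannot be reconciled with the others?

SEIS-07

Solve using three stations at a time. Using SEIS-04, SEIS-05, SEIS-06 (subtract circle equations pairwise → linear system) gives (x, y) ≈ (-28.7, 2.5).
Distances from that point to each station vs reported:
  SEIS-04: calculated 47.4 vs reported 47.4 → residual 0.0 km
  SEIS-05: calculated 30.1 vs reported 30.1 → residual 0.0 km
  SEIS-06: calculated 79.8 vs reported 79.8 → residual 0.0 km
  SEIS-07: calculated 25.0 vs reported 11.7 → residual 13.3 km
SEIS-04, SEIS-05, SEIS-06 are mutually consistent (residuals ≈ 0); SEIS-07 is off by 13.3 km.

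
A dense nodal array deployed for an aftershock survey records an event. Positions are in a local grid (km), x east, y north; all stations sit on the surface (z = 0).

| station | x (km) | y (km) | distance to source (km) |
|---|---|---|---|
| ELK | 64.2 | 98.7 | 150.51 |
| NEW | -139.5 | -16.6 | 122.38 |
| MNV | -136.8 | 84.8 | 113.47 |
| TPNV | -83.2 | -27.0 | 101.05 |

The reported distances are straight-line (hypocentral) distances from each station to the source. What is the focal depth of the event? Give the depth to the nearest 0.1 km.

Each station gives a sphere (x−x_i)² + (y−y_i)² + z² = d_i² (stations at z=0).
Subtracting the ELK sphere from NEW and MNV: z² cancels, leaving linear equations in x and y:
-407.4 x − 230.6 y = 13548.88
-402.0 x − 27.8 y = 21819.77
Solving: x ≈ -57.204, y ≈ 42.307 km (keep extra digits for the depth step; rounded: -57.2, 42.3).
Then from the ELK sphere: z² = 150.51² − (x − 64.2)² − (y − 98.7)² with x = -57.204, y = 42.307, so z ≈ 68.805 ≈ 68.8 km.

z ≈ 68.8 km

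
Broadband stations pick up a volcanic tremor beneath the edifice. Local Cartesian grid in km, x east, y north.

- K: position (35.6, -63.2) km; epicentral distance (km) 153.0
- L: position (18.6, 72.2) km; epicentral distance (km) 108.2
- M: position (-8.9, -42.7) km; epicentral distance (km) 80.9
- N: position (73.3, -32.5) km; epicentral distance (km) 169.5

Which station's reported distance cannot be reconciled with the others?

M

Solve using three stations at a time. Using K, L, N (subtract circle equations pairwise → linear system) gives (x, y) ≈ (-82.7, 33.9).
Distances from that point to each station vs reported:
  K: calculated 153.1 vs reported 153.0 → residual 0.1 km
  L: calculated 108.3 vs reported 108.2 → residual 0.1 km
  M: calculated 106.4 vs reported 80.9 → residual 25.5 km
  N: calculated 169.6 vs reported 169.5 → residual 0.1 km
K, L, N are mutually consistent (residuals ≈ 0); M is off by 25.5 km.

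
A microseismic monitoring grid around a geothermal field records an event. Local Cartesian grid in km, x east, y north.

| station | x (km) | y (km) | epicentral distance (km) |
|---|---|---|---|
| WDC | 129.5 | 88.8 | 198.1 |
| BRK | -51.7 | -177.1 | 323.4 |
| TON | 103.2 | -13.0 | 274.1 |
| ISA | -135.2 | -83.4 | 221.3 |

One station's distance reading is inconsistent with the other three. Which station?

Solve using three stations at a time. Using BRK, TON, ISA (subtract circle equations pairwise → linear system) gives (x, y) ≈ (-125.8, 137.7).
Distances from that point to each station vs reported:
  WDC: calculated 259.9 vs reported 198.1 → residual 61.8 km
  BRK: calculated 323.4 vs reported 323.4 → residual 0.0 km
  TON: calculated 274.1 vs reported 274.1 → residual 0.0 km
  ISA: calculated 221.3 vs reported 221.3 → residual 0.0 km
BRK, TON, ISA are mutually consistent (residuals ≈ 0); WDC is off by 61.8 km.

WDC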